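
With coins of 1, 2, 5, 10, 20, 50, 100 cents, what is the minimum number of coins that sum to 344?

7

344 = 3×100 + 2×20 + 2×2
Total coins = 3 + 2 + 2 = 7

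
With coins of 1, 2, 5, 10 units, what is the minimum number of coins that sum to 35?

Use the largest denomination that fits, subtract, and repeat.
35 − 3×10→5 − 1×5→0
Total coins = 3 + 1 = 4

4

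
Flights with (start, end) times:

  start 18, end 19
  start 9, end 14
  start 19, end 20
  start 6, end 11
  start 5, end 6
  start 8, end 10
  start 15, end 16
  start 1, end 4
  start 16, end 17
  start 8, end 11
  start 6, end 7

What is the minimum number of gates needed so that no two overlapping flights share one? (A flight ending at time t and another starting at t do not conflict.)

4

The answer is the maximum number of intervals overlapping at any instant.
starts: [1, 5, 6, 6, 8, 8, 9, 15, 16, 18, 19]
ends:   [4, 6, 7, 10, 11, 11, 14, 16, 17, 19, 20]
s1→1 e4→0 s5→1 e6→0 s6→1 s6→2 e7→1 s8→2 s8→3 s9→4  — peak 4.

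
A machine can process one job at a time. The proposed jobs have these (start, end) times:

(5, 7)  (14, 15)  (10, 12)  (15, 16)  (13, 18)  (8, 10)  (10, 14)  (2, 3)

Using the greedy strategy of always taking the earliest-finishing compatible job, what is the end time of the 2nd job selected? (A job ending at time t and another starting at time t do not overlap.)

Sorted by end: (2,3)  (5,7)  (8,10)  (10,12)  (10,14)  (14,15)  (15,16)  (13,18)
take (2,3); take (5,7); take (8,10); take (10,12); take (14,15); take (15,16); skip (13,18).
Selected: (2,3) (5,7) (8,10) (10,12) (14,15) (15,16)

7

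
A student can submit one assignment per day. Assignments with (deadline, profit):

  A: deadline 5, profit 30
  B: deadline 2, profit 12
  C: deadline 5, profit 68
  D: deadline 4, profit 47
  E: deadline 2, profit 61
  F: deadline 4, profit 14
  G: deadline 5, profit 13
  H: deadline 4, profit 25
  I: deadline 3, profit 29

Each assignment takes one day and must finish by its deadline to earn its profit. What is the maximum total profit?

235

Profit order: C=68 E=61 D=47 A=30 I=29 H=25 F=14 G=13 B=12
Assign: C→slot 5, E→slot 2, D→slot 4, A→slot 3, I→slot 1, H skipped, F skipped, G skipped, B skipped.
Slots: [1:I] [2:E] [3:A] [4:D] [5:C]
Profit = 29 + 61 + 30 + 47 + 68 = 235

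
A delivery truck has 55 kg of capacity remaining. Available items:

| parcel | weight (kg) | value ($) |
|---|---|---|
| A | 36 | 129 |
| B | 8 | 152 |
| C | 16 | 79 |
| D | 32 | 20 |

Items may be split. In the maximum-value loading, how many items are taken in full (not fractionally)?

Order: B (152/8=19.00) > C (79/16=4.94) > A (129/36=3.58) > D (20/32=0.62)
Fill: take B (8 @ 152) → take C (16 @ 79) → take 31/36 of A → 111.08; 55/55 used.
2 item(s) taken whole; one partial (take 31/36 of A).

2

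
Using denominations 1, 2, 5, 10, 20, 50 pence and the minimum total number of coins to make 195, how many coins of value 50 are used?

3

Use the largest denomination that fits, subtract, and repeat.
195 − 3×50→45 − 2×20→5 − 1×5→0
Count of 50: 3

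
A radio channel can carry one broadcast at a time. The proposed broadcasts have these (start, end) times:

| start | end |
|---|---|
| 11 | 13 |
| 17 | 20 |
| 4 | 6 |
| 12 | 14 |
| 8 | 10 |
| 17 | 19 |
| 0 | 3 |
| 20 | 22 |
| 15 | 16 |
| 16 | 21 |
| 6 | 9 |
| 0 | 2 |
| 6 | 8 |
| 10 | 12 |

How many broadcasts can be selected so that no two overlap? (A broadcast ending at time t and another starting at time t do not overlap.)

Order by finish time; keep every interval that doesn't clash with the previous kept one.
By end time: (0,2), (0,3), (4,6), (6,8), (6,9), (8,10), (10,12), (11,13), (12,14), (15,16), (17,19), (17,20), (16,21), (20,22).
Pick (0,2); next start ≥ 2 → (4,6); next start ≥ 6 → (6,8); next start ≥ 8 → (8,10); next start ≥ 10 → (10,12); next start ≥ 12 → (12,14); next start ≥ 14 → (15,16); next start ≥ 16 → (17,19); next start ≥ 19 → (20,22).
Selected 9 broadcasts.

9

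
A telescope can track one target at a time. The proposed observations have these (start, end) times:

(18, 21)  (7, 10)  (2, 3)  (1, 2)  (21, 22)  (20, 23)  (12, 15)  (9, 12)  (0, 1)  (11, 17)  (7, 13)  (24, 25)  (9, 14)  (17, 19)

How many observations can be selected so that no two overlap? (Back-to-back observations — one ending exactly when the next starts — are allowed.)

8

Greedy by earliest finish: after sorting by end time, pick each interval compatible with the last pick.
By end time: (0,1), (1,2), (2,3), (7,10), (9,12), (7,13), (9,14), (12,15), (11,17), (17,19), (18,21), (21,22), (20,23), (24,25).
Pick (0,1); next start ≥ 1 → (1,2); next start ≥ 2 → (2,3); next start ≥ 3 → (7,10); next start ≥ 10 → (12,15); next start ≥ 15 → (17,19); next start ≥ 19 → (21,22); next start ≥ 22 → (24,25).
Selected 8 observations.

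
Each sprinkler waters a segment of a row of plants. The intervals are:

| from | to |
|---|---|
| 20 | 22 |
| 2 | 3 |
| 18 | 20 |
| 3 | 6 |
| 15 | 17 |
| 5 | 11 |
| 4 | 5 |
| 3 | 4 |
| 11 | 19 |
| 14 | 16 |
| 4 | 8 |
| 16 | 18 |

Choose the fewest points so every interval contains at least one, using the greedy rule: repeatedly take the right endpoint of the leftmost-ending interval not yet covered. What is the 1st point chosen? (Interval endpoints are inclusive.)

Process intervals by earliest right end; each time one isn't hit yet, stab at its right endpoint.
Sorted: [2,3] [3,4] [4,5] [3,6] [4,8] [5,11] [14,16] [15,17] [16,18] [11,19] [18,20] [20,22]
{[2,3],[3,4]} hit by 3; {[4,5],[3,6],[4,8],[5,11]} hit by 5; {[14,16],[15,17],[16,18],[11,19]} hit by 16; {[18,20],[20,22]} hit by 20.
Points: 3, 5, 16, 20 (4 total).

3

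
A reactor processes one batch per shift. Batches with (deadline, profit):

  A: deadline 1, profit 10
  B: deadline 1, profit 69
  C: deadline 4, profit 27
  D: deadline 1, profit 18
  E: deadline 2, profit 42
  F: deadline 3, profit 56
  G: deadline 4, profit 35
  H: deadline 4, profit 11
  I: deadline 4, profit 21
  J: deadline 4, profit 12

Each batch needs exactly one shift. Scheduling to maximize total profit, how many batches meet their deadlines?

4

Take jobs in profit order; each goes to the latest open slot no later than its deadline.
By profit: B(d1,69), F(d3,56), E(d2,42), G(d4,35), C(d4,27), I(d4,21), D(d1,18), J(d4,12), H(d4,11), A(d1,10)
B→slot 1; F→slot 3; E→slot 2; G→slot 4; C skipped; I skipped; D skipped; J skipped; H skipped; A skipped.
4 of 10 scheduled.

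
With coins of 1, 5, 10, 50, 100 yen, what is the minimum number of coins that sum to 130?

4

Greedy: take as many of the largest coin as possible, then repeat with the remainder.
130 − 1×100→30 − 3×10→0
Total coins = 1 + 3 = 4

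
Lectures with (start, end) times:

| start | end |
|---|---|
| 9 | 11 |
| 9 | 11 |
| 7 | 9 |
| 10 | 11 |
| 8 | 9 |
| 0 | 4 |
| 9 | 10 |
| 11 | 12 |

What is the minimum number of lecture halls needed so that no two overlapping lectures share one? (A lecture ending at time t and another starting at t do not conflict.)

3

Count concurrent intervals with a sweep; the peak is the room count.
Events (time:±→running): 0:+→1 4:-→0 7:+→1 8:+→2 9:-→1 9:-→0 9:+→1 9:+→2 9:+→3 … peak 3.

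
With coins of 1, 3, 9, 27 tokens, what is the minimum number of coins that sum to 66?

66 = 2×27 + 1×9 + 1×3
Total coins = 2 + 1 + 1 = 4

4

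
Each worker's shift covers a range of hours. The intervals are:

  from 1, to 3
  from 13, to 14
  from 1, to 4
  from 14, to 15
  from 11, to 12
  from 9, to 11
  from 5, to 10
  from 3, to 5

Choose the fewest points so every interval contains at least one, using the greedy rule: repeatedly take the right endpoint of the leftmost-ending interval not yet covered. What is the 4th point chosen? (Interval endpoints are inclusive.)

14

By right end: [1,3]  [1,4]  [3,5]  [5,10]  [9,11]  [11,12]  [13,14]  [14,15]
[1,3] uncovered → point at 3; [5,10] uncovered → point at 10; [11,12] uncovered → point at 12; [13,14] uncovered → point at 14.
Points: 3, 10, 12, 14 (4 total).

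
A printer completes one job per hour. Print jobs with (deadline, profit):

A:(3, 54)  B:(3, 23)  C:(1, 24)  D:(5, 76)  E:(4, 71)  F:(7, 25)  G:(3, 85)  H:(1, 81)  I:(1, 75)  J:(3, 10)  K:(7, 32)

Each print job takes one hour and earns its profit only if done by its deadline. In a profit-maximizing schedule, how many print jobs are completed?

Sort by profit descending; place each in the latest free slot ≤ its deadline.
Profit order: G=85 H=81 D=76 I=75 E=71 A=54 K=32 F=25 C=24 B=23 J=10
Assign: G→slot 3, H→slot 1, D→slot 5, I skipped, E→slot 4, A→slot 2, K→slot 7, F→slot 6, C skipped, B skipped, J skipped.
Slots: [1:H] [2:A] [3:G] [4:E] [5:D] [6:F] [7:K]
7 of 11 scheduled.

7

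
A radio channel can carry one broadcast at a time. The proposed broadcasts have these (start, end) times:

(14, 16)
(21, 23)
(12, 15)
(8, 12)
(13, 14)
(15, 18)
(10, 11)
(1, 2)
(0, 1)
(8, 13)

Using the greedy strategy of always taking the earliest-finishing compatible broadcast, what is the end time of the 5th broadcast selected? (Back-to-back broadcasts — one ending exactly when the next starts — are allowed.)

16

Greedy by earliest finish: after sorting by end time, pick each interval compatible with the last pick.
By end time: (0,1), (1,2), (10,11), (8,12), (8,13), (13,14), (12,15), (14,16), (15,18), (21,23).
Pick (0,1); next start ≥ 1 → (1,2); next start ≥ 2 → (10,11); next start ≥ 11 → (13,14); next start ≥ 14 → (14,16); next start ≥ 16 → (21,23).
Selected: (0,1) (1,2) (10,11) (13,14) (14,16) (21,23)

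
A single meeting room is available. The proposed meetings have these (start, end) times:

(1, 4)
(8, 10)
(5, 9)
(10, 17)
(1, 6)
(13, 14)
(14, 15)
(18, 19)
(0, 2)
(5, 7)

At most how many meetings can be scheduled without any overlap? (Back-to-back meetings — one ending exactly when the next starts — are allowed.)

6

Order by finish time; keep every interval that doesn't clash with the previous kept one.
Sorted by end: (0,2)  (1,4)  (1,6)  (5,7)  (5,9)  (8,10)  (13,14)  (14,15)  (10,17)  (18,19)
take (0,2); skip (1,6); take (5,7); take (8,10); take (13,14); take (14,15); take (18,19).
Selected 6 meetings.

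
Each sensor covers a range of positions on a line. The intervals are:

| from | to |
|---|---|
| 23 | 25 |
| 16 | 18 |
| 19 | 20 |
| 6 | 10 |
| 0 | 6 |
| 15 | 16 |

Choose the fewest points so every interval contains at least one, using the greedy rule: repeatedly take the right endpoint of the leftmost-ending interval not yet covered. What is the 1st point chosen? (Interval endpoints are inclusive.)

Process intervals by earliest right end; each time one isn't hit yet, stab at its right endpoint.
Sorted: [0,6] [6,10] [15,16] [16,18] [19,20] [23,25]
{[0,6],[6,10]} hit by 6; {[15,16],[16,18]} hit by 16; {[19,20]} hit by 20; {[23,25]} hit by 25.
Points: 6, 16, 20, 25 (4 total).

6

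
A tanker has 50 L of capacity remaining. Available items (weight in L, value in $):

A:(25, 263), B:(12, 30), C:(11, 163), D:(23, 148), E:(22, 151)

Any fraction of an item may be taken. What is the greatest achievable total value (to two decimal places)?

522.09

Greedy by value/weight ratio, highest first.
Ratios (sorted): C 14.82, A 10.52, E 6.86, D 6.43, B 2.50
take C (11 @ 163); take A (25 @ 263); take 14/22 of E → 96.09. Capacity used 50/50.
Total value = 522.09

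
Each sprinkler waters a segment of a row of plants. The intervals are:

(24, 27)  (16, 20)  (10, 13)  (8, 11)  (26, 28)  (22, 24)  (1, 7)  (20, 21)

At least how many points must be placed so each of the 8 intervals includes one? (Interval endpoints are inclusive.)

Sort by right endpoint; whenever an interval is uncovered, place a point at its right end.
Sorted: [1,7] [8,11] [10,13] [16,20] [20,21] [22,24] [24,27] [26,28]
{[1,7]} hit by 7; {[8,11],[10,13]} hit by 11; {[16,20],[20,21]} hit by 20; {[22,24],[24,27]} hit by 24; {[26,28]} hit by 28.
Points: 7, 11, 20, 24, 28 (5 total).

5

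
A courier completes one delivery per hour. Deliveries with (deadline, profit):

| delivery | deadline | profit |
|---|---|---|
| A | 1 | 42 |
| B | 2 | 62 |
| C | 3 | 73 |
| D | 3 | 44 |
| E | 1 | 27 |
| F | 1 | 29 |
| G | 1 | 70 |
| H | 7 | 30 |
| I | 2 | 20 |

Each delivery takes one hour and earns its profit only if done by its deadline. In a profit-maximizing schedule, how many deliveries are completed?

Take jobs in profit order; each goes to the latest open slot no later than its deadline.
By profit: C(d3,73), G(d1,70), B(d2,62), D(d3,44), A(d1,42), H(d7,30), F(d1,29), E(d1,27), I(d2,20)
C→slot 3; G→slot 1; B→slot 2; D skipped; A skipped; H→slot 7; F skipped; E skipped; I skipped.
4 of 9 scheduled.

4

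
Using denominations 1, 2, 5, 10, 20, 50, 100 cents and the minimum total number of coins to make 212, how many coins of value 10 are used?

Greedy: take as many of the largest coin as possible, then repeat with the remainder.
212 = 2×100 + 1×10 + 1×2
Count of 10: 1

1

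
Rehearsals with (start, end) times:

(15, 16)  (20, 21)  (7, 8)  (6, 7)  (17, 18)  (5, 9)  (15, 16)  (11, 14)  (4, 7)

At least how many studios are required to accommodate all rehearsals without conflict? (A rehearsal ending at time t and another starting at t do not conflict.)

Count concurrent intervals with a sweep; the peak is the room count.
Events (time:±→running): 4:+→1 5:+→2 6:+→3 … peak 3.

3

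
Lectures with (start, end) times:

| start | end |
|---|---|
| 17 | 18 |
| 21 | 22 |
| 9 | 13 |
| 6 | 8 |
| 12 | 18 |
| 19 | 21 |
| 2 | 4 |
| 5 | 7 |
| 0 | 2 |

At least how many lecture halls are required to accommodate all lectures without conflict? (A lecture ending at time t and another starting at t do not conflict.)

2

starts: [0, 2, 5, 6, 9, 12, 17, 19, 21]
ends:   [2, 4, 7, 8, 13, 18, 18, 21, 22]
s0→1 e2→0 s2→1 e4→0 s5→1 s6→2  — peak 2.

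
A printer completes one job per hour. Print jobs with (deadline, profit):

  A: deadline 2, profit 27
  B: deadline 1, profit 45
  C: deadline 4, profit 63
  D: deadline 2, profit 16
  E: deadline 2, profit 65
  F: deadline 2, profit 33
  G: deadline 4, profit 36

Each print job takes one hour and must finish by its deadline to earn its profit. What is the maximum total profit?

209

By profit: E(d2,65), C(d4,63), B(d1,45), G(d4,36), F(d2,33), A(d2,27), D(d2,16)
E→slot 2; C→slot 4; B→slot 1; G→slot 3; F skipped; A skipped; D skipped.
Profit = 45 + 65 + 36 + 63 = 209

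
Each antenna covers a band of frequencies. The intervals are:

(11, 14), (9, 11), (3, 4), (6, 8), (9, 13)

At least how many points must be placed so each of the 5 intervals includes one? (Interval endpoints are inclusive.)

3

By right end: [3,4]  [6,8]  [9,11]  [9,13]  [11,14]
[3,4] uncovered → point at 4; [6,8] uncovered → point at 8; [9,11] uncovered → point at 11.
Points: 4, 8, 11 (3 total).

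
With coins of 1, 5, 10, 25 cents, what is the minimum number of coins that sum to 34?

34 − 1×25→9 − 1×5→4 − 4×1→0
Total coins = 1 + 1 + 4 = 6

6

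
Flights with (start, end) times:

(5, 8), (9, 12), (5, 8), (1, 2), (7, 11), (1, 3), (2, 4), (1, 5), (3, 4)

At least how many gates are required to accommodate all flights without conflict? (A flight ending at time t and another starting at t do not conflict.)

starts: [1, 1, 1, 2, 3, 5, 5, 7, 9]
ends:   [2, 3, 4, 4, 5, 8, 8, 11, 12]
s1→1 s1→2 s1→3  — peak 3.

3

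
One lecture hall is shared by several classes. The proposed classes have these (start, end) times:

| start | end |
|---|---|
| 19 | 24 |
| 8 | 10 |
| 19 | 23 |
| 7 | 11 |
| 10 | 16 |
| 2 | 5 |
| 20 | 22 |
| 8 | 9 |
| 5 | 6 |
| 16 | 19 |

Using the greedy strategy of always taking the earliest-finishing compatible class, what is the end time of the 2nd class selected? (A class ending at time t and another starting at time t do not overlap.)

Sort by end time and greedily take each interval whose start is ≥ the last chosen end.
By end time: (2,5), (5,6), (8,9), (8,10), (7,11), (10,16), (16,19), (20,22), (19,23), (19,24).
Pick (2,5); next start ≥ 5 → (5,6); next start ≥ 6 → (8,9); next start ≥ 9 → (10,16); next start ≥ 16 → (16,19); next start ≥ 19 → (20,22).
Selected: (2,5) (5,6) (8,9) (10,16) (16,19) (20,22)

6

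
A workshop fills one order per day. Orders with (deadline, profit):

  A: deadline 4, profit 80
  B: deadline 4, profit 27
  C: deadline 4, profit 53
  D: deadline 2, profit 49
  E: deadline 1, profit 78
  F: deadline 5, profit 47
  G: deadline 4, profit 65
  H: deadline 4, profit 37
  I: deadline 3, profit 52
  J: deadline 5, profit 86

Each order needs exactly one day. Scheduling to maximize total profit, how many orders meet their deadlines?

Profit order: J=86 A=80 E=78 G=65 C=53 I=52 D=49 F=47 H=37 B=27
Assign: J→slot 5, A→slot 4, E→slot 1, G→slot 3, C→slot 2, I skipped, D skipped, F skipped, H skipped, B skipped.
Slots: [1:E] [2:C] [3:G] [4:A] [5:J]
5 of 10 scheduled.

5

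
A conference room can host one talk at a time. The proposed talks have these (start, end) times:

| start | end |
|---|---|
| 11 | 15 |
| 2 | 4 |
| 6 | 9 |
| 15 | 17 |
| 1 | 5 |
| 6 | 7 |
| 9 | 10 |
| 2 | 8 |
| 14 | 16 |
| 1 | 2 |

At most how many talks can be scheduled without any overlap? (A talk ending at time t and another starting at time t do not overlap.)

6

By end time: (1,2), (2,4), (1,5), (6,7), (2,8), (6,9), (9,10), (11,15), (14,16), (15,17).
Pick (1,2); next start ≥ 2 → (2,4); next start ≥ 4 → (6,7); next start ≥ 7 → (9,10); next start ≥ 10 → (11,15); next start ≥ 15 → (15,17).
Selected 6 talks.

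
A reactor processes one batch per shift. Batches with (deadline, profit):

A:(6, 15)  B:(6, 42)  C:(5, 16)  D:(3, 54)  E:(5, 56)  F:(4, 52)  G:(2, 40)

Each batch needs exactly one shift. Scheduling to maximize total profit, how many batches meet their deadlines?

Sort by profit descending; place each in the latest free slot ≤ its deadline.
Profit order: E=56 D=54 F=52 B=42 G=40 C=16 A=15
Assign: E→slot 5, D→slot 3, F→slot 4, B→slot 6, G→slot 2, C→slot 1, A skipped.
Slots: [1:C] [2:G] [3:D] [4:F] [5:E] [6:B]
6 of 7 scheduled.

6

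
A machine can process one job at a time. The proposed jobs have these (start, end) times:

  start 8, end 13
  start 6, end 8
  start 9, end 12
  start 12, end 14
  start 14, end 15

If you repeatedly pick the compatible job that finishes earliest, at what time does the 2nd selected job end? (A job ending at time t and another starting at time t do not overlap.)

12

Sorted by end: (6,8)  (9,12)  (8,13)  (12,14)  (14,15)
take (6,8); take (9,12); skip (8,13); take (12,14); take (14,15).
Selected: (6,8) (9,12) (12,14) (14,15)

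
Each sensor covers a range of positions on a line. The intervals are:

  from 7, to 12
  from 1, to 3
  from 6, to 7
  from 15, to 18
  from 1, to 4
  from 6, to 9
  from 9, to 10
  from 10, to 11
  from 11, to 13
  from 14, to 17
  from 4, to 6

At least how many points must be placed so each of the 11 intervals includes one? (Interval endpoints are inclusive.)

5

Sorted: [1,3] [1,4] [4,6] [6,7] [6,9] [9,10] [10,11] [7,12] [11,13] [14,17] [15,18]
{[1,3],[1,4]} hit by 3; {[4,6],[6,7],[6,9]} hit by 6; {[9,10],[10,11],[7,12]} hit by 10; {[11,13]} hit by 13; {[14,17],[15,18]} hit by 17.
Points: 3, 6, 10, 13, 17 (5 total).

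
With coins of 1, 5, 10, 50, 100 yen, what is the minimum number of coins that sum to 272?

Greedy: take as many of the largest coin as possible, then repeat with the remainder.
272 = 2×100 + 1×50 + 2×10 + 2×1
Total coins = 2 + 1 + 2 + 2 = 7

7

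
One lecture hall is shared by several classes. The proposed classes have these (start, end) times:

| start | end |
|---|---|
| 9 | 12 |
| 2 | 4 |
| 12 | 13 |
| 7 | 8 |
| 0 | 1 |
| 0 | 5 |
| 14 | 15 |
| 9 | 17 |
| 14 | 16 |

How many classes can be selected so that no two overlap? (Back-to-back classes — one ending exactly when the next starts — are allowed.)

6

Sorted by end: (0,1)  (2,4)  (0,5)  (7,8)  (9,12)  (12,13)  (14,15)  (14,16)  (9,17)
take (0,1); take (2,4); take (7,8); take (9,12); take (12,13); take (14,15).
Selected 6 classes.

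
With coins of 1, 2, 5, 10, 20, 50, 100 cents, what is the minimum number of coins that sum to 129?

Use the largest denomination that fits, subtract, and repeat.
129 − 1×100→29 − 1×20→9 − 1×5→4 − 2×2→0
Total coins = 1 + 1 + 1 + 2 = 5

5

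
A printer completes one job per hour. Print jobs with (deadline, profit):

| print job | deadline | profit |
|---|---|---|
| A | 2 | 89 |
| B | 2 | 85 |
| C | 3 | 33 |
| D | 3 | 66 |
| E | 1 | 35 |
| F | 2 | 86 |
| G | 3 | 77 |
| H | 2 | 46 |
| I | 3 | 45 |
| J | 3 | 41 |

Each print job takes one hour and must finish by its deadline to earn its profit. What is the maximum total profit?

252

Profit order: A=89 F=86 B=85 G=77 D=66 H=46 I=45 J=41 E=35 C=33
Assign: A→slot 2, F→slot 1, B skipped, G→slot 3, D skipped, H skipped, I skipped, J skipped, E skipped, C skipped.
Slots: [1:F] [2:A] [3:G]
Profit = 86 + 89 + 77 = 252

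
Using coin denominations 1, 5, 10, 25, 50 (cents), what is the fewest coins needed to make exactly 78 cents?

5

78 = 1×50 + 1×25 + 3×1
Total coins = 1 + 1 + 3 = 5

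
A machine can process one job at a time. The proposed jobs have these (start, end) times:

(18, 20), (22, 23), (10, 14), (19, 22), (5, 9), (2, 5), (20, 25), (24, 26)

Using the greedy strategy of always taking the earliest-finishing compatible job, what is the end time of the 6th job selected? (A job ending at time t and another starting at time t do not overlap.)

26

Order by finish time; keep every interval that doesn't clash with the previous kept one.
Sorted by end: (2,5)  (5,9)  (10,14)  (18,20)  (19,22)  (22,23)  (20,25)  (24,26)
take (2,5); take (5,9); take (10,14); take (18,20); skip (19,22); take (22,23); take (24,26).
Selected: (2,5) (5,9) (10,14) (18,20) (22,23) (24,26)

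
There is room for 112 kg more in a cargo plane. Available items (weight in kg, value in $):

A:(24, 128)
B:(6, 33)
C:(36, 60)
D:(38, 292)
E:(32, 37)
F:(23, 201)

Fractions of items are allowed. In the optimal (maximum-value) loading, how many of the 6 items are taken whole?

4

Sort by value per unit weight and fill in that order.
Ratios (sorted): F 8.74, D 7.68, B 5.50, A 5.33, C 1.67, E 1.16
take F (23 @ 201); take D (38 @ 292); take B (6 @ 33); take A (24 @ 128); take 21/36 of C → 35.00. Capacity used 112/112.
4 item(s) taken whole; one partial (take 21/36 of C).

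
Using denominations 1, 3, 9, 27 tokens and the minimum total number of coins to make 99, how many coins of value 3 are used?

99 = 3×27 + 2×9
Count of 3: 0

0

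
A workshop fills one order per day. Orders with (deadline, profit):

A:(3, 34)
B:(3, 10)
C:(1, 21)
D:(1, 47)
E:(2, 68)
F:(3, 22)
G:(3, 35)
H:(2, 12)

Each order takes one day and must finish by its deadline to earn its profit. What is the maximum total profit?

Take jobs in profit order; each goes to the latest open slot no later than its deadline.
By profit: E(d2,68), D(d1,47), G(d3,35), A(d3,34), F(d3,22), C(d1,21), H(d2,12), B(d3,10)
E→slot 2; D→slot 1; G→slot 3; A skipped; F skipped; C skipped; H skipped; B skipped.
Profit = 47 + 68 + 35 = 150

150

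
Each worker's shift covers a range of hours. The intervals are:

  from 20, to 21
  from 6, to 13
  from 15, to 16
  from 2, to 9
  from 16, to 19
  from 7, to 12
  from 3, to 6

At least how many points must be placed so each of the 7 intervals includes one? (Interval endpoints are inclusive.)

Sort by right endpoint; whenever an interval is uncovered, place a point at its right end.
By right end: [3,6]  [2,9]  [7,12]  [6,13]  [15,16]  [16,19]  [20,21]
[3,6] uncovered → point at 6; [7,12] uncovered → point at 12; [15,16] uncovered → point at 16; [20,21] uncovered → point at 21.
Points: 6, 12, 16, 21 (4 total).

4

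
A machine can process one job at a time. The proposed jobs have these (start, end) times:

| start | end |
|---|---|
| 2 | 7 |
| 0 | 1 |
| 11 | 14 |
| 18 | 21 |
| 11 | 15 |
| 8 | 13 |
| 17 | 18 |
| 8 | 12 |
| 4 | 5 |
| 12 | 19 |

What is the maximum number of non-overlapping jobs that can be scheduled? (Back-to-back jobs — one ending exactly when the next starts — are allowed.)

By end time: (0,1), (4,5), (2,7), (8,12), (8,13), (11,14), (11,15), (17,18), (12,19), (18,21).
Pick (0,1); next start ≥ 1 → (4,5); next start ≥ 5 → (8,12); next start ≥ 12 → (17,18); next start ≥ 18 → (18,21).
Selected 5 jobs.

5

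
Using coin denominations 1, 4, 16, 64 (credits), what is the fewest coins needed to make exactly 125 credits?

125 − 1×64→61 − 3×16→13 − 3×4→1 − 1×1→0
Total coins = 1 + 3 + 3 + 1 = 8

8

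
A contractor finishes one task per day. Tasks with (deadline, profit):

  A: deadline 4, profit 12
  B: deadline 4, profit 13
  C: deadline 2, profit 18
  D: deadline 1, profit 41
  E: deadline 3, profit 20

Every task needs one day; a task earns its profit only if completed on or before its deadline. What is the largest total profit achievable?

Take jobs in profit order; each goes to the latest open slot no later than its deadline.
By profit: D(d1,41), E(d3,20), C(d2,18), B(d4,13), A(d4,12)
D→slot 1; E→slot 3; C→slot 2; B→slot 4; A skipped.
Profit = 41 + 18 + 20 + 13 = 92

92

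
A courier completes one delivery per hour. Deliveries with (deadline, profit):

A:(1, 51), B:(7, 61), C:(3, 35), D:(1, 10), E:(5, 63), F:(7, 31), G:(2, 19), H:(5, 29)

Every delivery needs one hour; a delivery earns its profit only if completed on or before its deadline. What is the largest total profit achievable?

Take jobs in profit order; each goes to the latest open slot no later than its deadline.
Profit order: E=63 B=61 A=51 C=35 F=31 H=29 G=19 D=10
Assign: E→slot 5, B→slot 7, A→slot 1, C→slot 3, F→slot 6, H→slot 4, G→slot 2, D skipped.
Slots: [1:A] [2:G] [3:C] [4:H] [5:E] [6:F] [7:B]
Profit = 51 + 19 + 35 + 29 + 63 + 31 + 61 = 289

289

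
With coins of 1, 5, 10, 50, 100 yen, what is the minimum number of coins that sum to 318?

8

Greedy: take as many of the largest coin as possible, then repeat with the remainder.
318 − 3×100→18 − 1×10→8 − 1×5→3 − 3×1→0
Total coins = 3 + 1 + 1 + 3 = 8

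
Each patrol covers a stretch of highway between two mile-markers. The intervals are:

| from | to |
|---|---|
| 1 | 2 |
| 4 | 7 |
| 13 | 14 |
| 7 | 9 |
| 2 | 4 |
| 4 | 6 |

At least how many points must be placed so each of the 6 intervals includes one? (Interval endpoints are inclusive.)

4

Process intervals by earliest right end; each time one isn't hit yet, stab at its right endpoint.
Sorted: [1,2] [2,4] [4,6] [4,7] [7,9] [13,14]
{[1,2],[2,4]} hit by 2; {[4,6],[4,7]} hit by 6; {[7,9]} hit by 9; {[13,14]} hit by 14.
Points: 2, 6, 9, 14 (4 total).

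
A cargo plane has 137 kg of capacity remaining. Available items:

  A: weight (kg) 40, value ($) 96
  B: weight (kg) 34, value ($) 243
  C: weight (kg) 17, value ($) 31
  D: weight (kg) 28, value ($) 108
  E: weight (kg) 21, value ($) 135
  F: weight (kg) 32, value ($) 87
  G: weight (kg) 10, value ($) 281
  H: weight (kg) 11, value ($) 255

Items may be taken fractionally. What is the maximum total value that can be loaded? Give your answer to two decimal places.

Sort by value per unit weight and fill in that order.
Order: G (281/10=28.10) > H (255/11=23.18) > B (243/34=7.15) > E (135/21=6.43) > D (108/28=3.86) > F (87/32=2.72) > A (96/40=2.40) > C (31/17=1.82)
Fill: take G (10 @ 281) → take H (11 @ 255) → take B (34 @ 243) → take E (21 @ 135) → take D (28 @ 108) → take F (32 @ 87) → take 1/40 of A → 2.40; 137/137 used.
Total value = 1111.40

1111.40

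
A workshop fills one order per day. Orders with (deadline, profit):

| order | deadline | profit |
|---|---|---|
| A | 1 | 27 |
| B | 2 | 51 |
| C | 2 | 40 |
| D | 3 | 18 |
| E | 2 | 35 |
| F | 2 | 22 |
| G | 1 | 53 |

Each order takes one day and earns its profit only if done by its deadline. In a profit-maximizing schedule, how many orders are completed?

Take jobs in profit order; each goes to the latest open slot no later than its deadline.
Profit order: G=53 B=51 C=40 E=35 A=27 F=22 D=18
Assign: G→slot 1, B→slot 2, C skipped, E skipped, A skipped, F skipped, D→slot 3.
Slots: [1:G] [2:B] [3:D]
3 of 7 scheduled.

3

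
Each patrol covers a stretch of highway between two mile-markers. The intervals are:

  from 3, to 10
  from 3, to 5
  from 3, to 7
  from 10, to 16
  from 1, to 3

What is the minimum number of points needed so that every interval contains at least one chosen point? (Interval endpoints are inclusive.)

2

By right end: [1,3]  [3,5]  [3,7]  [3,10]  [10,16]
[1,3] uncovered → point at 3; [10,16] uncovered → point at 16.
Points: 3, 16 (2 total).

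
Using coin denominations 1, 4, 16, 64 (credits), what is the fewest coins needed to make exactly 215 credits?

Use the largest denomination that fits, subtract, and repeat.
215 − 3×64→23 − 1×16→7 − 1×4→3 − 3×1→0
Total coins = 3 + 1 + 1 + 3 = 8

8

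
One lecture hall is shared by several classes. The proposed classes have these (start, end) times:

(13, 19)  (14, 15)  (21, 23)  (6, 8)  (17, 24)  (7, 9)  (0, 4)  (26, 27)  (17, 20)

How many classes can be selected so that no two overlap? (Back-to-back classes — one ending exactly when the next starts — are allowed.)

Greedy by earliest finish: after sorting by end time, pick each interval compatible with the last pick.
Sorted by end: (0,4)  (6,8)  (7,9)  (14,15)  (13,19)  (17,20)  (21,23)  (17,24)  (26,27)
take (0,4); take (6,8); take (14,15); skip (13,19); take (17,20); take (21,23); take (26,27).
Selected 6 classes.

6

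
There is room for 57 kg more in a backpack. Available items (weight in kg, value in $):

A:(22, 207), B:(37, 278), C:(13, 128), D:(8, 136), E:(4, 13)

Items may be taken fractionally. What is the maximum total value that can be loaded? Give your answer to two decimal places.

576.19

Greedy by value/weight ratio, highest first.
Order: D (136/8=17.00) > C (128/13=9.85) > A (207/22=9.41) > B (278/37=7.51) > E (13/4=3.25)
Fill: take D (8 @ 136) → take C (13 @ 128) → take A (22 @ 207) → take 14/37 of B → 105.19; 57/57 used.
Total value = 576.19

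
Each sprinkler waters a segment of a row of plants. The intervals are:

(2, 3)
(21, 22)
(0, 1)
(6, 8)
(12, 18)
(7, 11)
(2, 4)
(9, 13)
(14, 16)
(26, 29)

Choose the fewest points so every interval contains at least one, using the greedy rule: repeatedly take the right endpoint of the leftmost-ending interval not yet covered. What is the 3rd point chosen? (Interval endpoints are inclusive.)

Process intervals by earliest right end; each time one isn't hit yet, stab at its right endpoint.
Sorted: [0,1] [2,3] [2,4] [6,8] [7,11] [9,13] [14,16] [12,18] [21,22] [26,29]
{[0,1]} hit by 1; {[2,3],[2,4]} hit by 3; {[6,8],[7,11]} hit by 8; {[9,13]} hit by 13; {[14,16],[12,18]} hit by 16; {[21,22]} hit by 22; {[26,29]} hit by 29.
Points: 1, 3, 8, 13, 16, 22, 29 (7 total).

8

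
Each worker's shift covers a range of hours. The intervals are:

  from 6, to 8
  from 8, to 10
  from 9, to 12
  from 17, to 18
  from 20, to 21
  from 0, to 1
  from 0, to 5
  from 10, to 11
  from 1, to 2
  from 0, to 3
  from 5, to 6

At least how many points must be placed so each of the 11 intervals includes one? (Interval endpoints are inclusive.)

Sort by right endpoint; whenever an interval is uncovered, place a point at its right end.
Sorted: [0,1] [1,2] [0,3] [0,5] [5,6] [6,8] [8,10] [10,11] [9,12] [17,18] [20,21]
{[0,1],[1,2],[0,3],[0,5]} hit by 1; {[5,6],[6,8]} hit by 6; {[8,10],[10,11],[9,12]} hit by 10; {[17,18]} hit by 18; {[20,21]} hit by 21.
Points: 1, 6, 10, 18, 21 (5 total).

5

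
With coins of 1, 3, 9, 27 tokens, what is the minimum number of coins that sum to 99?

99 − 3×27→18 − 2×9→0
Total coins = 3 + 2 = 5

5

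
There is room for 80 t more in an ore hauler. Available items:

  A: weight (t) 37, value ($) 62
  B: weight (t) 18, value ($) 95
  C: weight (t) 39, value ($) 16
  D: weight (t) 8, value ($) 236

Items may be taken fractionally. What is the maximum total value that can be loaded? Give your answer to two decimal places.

399.97

Order: D (236/8=29.50) > B (95/18=5.28) > A (62/37=1.68) > C (16/39=0.41)
Fill: take D (8 @ 236) → take B (18 @ 95) → take A (37 @ 62) → take 17/39 of C → 6.97; 80/80 used.
Total value = 399.97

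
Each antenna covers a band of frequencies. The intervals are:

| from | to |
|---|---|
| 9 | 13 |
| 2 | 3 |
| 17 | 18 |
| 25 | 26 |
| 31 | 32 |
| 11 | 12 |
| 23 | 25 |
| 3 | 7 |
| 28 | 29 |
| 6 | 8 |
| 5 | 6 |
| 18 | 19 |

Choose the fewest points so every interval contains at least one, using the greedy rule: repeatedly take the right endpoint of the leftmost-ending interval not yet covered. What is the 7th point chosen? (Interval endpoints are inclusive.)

Sort by right endpoint; whenever an interval is uncovered, place a point at its right end.
By right end: [2,3]  [5,6]  [3,7]  [6,8]  [11,12]  [9,13]  [17,18]  [18,19]  [23,25]  [25,26]  [28,29]  [31,32]
[2,3] uncovered → point at 3; [5,6] uncovered → point at 6; [11,12] uncovered → point at 12; [17,18] uncovered → point at 18; [23,25] uncovered → point at 25; [28,29] uncovered → point at 29; [31,32] uncovered → point at 32.
Points: 3, 6, 12, 18, 25, 29, 32 (7 total).

32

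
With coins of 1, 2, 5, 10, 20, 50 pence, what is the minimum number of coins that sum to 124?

Use the largest denomination that fits, subtract, and repeat.
124 − 2×50→24 − 1×20→4 − 2×2→0
Total coins = 2 + 1 + 2 = 5

5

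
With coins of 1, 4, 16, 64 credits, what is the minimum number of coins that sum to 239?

11

239 − 3×64→47 − 2×16→15 − 3×4→3 − 3×1→0
Total coins = 3 + 2 + 3 + 3 = 11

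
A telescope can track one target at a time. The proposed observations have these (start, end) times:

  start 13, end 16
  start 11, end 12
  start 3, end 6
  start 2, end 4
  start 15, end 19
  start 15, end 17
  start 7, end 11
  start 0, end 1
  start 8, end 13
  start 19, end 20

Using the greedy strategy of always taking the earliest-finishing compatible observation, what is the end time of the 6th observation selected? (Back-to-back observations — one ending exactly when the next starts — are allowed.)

Order by finish time; keep every interval that doesn't clash with the previous kept one.
Sorted by end: (0,1)  (2,4)  (3,6)  (7,11)  (11,12)  (8,13)  (13,16)  (15,17)  (15,19)  (19,20)
take (0,1); take (2,4); take (7,11); take (11,12); take (13,16); take (19,20).
Selected: (0,1) (2,4) (7,11) (11,12) (13,16) (19,20)

20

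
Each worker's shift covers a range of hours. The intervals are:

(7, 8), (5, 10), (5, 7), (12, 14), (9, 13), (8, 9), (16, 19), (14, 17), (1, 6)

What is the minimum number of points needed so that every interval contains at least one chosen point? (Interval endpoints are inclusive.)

Process intervals by earliest right end; each time one isn't hit yet, stab at its right endpoint.
Sorted: [1,6] [5,7] [7,8] [8,9] [5,10] [9,13] [12,14] [14,17] [16,19]
{[1,6],[5,7]} hit by 6; {[7,8],[8,9],[5,10]} hit by 8; {[9,13],[12,14]} hit by 13; {[14,17],[16,19]} hit by 17.
Points: 6, 8, 13, 17 (4 total).

4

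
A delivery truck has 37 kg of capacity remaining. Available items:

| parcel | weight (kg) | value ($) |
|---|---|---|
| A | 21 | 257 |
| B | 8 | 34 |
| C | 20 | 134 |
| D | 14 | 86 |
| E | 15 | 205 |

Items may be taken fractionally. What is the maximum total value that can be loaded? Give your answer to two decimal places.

Greedy by value/weight ratio, highest first.
Order: E (205/15=13.67) > A (257/21=12.24) > C (134/20=6.70) > D (86/14=6.14) > B (34/8=4.25)
Fill: take E (15 @ 205) → take A (21 @ 257) → take 1/20 of C → 6.70; 37/37 used.
Total value = 468.70

468.70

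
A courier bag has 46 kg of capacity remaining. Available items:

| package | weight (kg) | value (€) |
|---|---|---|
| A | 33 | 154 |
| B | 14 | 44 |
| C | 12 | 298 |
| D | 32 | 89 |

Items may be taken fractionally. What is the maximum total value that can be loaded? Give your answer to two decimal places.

455.14

Ratios (sorted): C 24.83, A 4.67, B 3.14, D 2.78
take C (12 @ 298); take A (33 @ 154); take 1/14 of B → 3.14. Capacity used 46/46.
Total value = 455.14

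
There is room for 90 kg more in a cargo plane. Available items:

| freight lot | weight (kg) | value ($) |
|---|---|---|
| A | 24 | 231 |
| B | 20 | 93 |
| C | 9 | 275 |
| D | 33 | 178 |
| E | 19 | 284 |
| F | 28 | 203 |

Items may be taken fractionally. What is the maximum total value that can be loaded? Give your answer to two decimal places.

Sort by value per unit weight and fill in that order.
Ratios (sorted): C 30.56, E 14.95, A 9.62, F 7.25, D 5.39, B 4.65
take C (9 @ 275); take E (19 @ 284); take A (24 @ 231); take F (28 @ 203); take 10/33 of D → 53.94. Capacity used 90/90.
Total value = 1046.94

1046.94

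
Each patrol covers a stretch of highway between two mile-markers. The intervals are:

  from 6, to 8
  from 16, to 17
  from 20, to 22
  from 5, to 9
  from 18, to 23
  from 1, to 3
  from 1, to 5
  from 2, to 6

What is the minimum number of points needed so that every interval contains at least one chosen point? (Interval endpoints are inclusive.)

Sort by right endpoint; whenever an interval is uncovered, place a point at its right end.
Sorted: [1,3] [1,5] [2,6] [6,8] [5,9] [16,17] [20,22] [18,23]
{[1,3],[1,5],[2,6]} hit by 3; {[6,8],[5,9]} hit by 8; {[16,17]} hit by 17; {[20,22],[18,23]} hit by 22.
Points: 3, 8, 17, 22 (4 total).

4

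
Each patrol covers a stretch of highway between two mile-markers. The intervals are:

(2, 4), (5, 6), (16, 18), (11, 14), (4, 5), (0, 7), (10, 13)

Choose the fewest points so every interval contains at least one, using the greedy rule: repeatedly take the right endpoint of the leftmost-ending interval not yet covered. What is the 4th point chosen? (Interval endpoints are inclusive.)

18

By right end: [2,4]  [4,5]  [5,6]  [0,7]  [10,13]  [11,14]  [16,18]
[2,4] uncovered → point at 4; [5,6] uncovered → point at 6; [10,13] uncovered → point at 13; [16,18] uncovered → point at 18.
Points: 4, 6, 13, 18 (4 total).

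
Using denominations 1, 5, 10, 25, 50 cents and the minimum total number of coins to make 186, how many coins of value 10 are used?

1

Greedy: take as many of the largest coin as possible, then repeat with the remainder.
186 − 3×50→36 − 1×25→11 − 1×10→1 − 1×1→0
Count of 10: 1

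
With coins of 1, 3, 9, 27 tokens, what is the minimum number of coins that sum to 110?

Use the largest denomination that fits, subtract, and repeat.
110 − 4×27→2 − 2×1→0
Total coins = 4 + 2 = 6

6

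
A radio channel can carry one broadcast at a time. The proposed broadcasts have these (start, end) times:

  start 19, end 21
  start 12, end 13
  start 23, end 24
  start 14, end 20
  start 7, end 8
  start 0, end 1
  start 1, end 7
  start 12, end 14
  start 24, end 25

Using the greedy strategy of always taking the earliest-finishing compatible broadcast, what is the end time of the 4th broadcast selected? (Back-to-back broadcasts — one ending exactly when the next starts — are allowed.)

13

By end time: (0,1), (1,7), (7,8), (12,13), (12,14), (14,20), (19,21), (23,24), (24,25).
Pick (0,1); next start ≥ 1 → (1,7); next start ≥ 7 → (7,8); next start ≥ 8 → (12,13); next start ≥ 13 → (14,20); next start ≥ 20 → (23,24); next start ≥ 24 → (24,25).
Selected: (0,1) (1,7) (7,8) (12,13) (14,20) (23,24) (24,25)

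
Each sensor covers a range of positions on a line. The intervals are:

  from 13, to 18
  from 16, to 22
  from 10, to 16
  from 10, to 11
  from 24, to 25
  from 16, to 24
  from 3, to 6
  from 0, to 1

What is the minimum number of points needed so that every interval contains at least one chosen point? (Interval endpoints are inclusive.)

5

Sorted: [0,1] [3,6] [10,11] [10,16] [13,18] [16,22] [16,24] [24,25]
{[0,1]} hit by 1; {[3,6]} hit by 6; {[10,11],[10,16]} hit by 11; {[13,18],[16,22],[16,24]} hit by 18; {[24,25]} hit by 25.
Points: 1, 6, 11, 18, 25 (5 total).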